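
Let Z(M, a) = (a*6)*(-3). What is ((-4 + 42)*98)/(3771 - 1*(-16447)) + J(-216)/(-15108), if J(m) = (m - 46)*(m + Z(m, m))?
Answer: 812803006/12727231 ≈ 63.863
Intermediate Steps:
Z(M, a) = -18*a (Z(M, a) = (6*a)*(-3) = -18*a)
J(m) = -17*m*(-46 + m) (J(m) = (m - 46)*(m - 18*m) = (-46 + m)*(-17*m) = -17*m*(-46 + m))
((-4 + 42)*98)/(3771 - 1*(-16447)) + J(-216)/(-15108) = ((-4 + 42)*98)/(3771 - 1*(-16447)) + (17*(-216)*(46 - 1*(-216)))/(-15108) = (38*98)/(3771 + 16447) + (17*(-216)*(46 + 216))*(-1/15108) = 3724/20218 + (17*(-216)*262)*(-1/15108) = 3724*(1/20218) - 962064*(-1/15108) = 1862/10109 + 80172/1259 = 812803006/12727231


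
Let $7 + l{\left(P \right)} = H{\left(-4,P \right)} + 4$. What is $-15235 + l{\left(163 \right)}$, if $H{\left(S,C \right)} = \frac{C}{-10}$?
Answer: $- \frac{152543}{10} \approx -15254.0$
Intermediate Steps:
$H{\left(S,C \right)} = - \frac{C}{10}$ ($H{\left(S,C \right)} = C \left(- \frac{1}{10}\right) = - \frac{C}{10}$)
$l{\left(P \right)} = -3 - \frac{P}{10}$ ($l{\left(P \right)} = -7 - \left(-4 + \frac{P}{10}\right) = -3 - \frac{P}{10}$)
$-15235 + l{\left(163 \right)} = -15235 - \frac{193}{10} = - \frac{152543}{10}$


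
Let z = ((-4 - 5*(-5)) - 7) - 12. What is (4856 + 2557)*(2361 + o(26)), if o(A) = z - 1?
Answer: 17509506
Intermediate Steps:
z = 2 (z = ((-4 + 25) - 7) - 12 = (21 - 7) - 12 = 14 - 12 = 2)
o(A) = 1 (o(A) = 2 - 1 = 1)
(4856 + 2557)*(2361 + o(26)) = (4856 + 2557)*(2361 + 1) = 7413*2362 = 17509506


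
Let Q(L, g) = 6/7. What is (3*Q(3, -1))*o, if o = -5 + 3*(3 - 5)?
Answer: -198/7 ≈ -28.286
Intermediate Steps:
Q(L, g) = 6/7 (Q(L, g) = 6*(⅐) = 6/7)
o = -11 (o = -5 + 3*(-2) = -5 - 6 = -11)
(3*Q(3, -1))*o = (3*(6/7))*(-11) = (18/7)*(-11) = -198/7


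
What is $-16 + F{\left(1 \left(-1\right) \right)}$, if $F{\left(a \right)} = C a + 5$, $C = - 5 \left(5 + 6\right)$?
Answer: $44$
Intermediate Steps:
$C = -55$ ($C = \left(-5\right) 11 = -55$)
$F{\left(a \right)} = 5 - 55 a$ ($F{\left(a \right)} = - 55 a + 5 = 5 - 55 a$)
$-16 + F{\left(1 \left(-1\right) \right)} = -16 - \left(-5 + 55 \cdot 1 \left(-1\right)\right) = -16 + \left(5 - -55\right) = -16 + \left(5 + 55\right) = -16 + 60 = 44$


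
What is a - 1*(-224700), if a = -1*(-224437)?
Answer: 449137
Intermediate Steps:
a = 224437
a - 1*(-224700) = 224437 - 1*(-224700) = 224437 + 224700 = 449137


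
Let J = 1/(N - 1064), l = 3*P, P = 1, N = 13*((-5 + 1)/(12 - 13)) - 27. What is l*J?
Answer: -3/1039 ≈ -0.0028874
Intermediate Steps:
N = 25 (N = 13*(-4/(-1)) - 27 = 13*(-4*(-1)) - 27 = 13*4 - 27 = 52 - 27 = 25)
l = 3 (l = 3*1 = 3)
J = -1/1039 (J = 1/(25 - 1064) = 1/(-1039) = -1/1039 ≈ -0.00096246)
l*J = 3*(-1/1039) = -3/1039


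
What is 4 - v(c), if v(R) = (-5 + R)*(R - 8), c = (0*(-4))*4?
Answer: -36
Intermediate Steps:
c = 0 (c = 0*4 = 0)
v(R) = (-8 + R)*(-5 + R) (v(R) = (-5 + R)*(-8 + R) = (-8 + R)*(-5 + R))
4 - v(c) = 4 - (40 + 0**2 - 13*0) = 4 - (40 + 0 + 0) = 4 - 1*40 = 4 - 40 = -36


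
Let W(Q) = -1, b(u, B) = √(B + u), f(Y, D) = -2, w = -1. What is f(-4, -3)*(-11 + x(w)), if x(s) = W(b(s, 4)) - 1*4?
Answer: 32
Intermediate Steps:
x(s) = -5 (x(s) = -1 - 1*4 = -1 - 4 = -5)
f(-4, -3)*(-11 + x(w)) = -2*(-11 - 5) = -2*(-16) = 32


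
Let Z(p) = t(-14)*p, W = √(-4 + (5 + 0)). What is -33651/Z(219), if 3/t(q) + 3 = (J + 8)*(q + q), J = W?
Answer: 953445/73 ≈ 13061.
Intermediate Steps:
W = 1 (W = √(-4 + 5) = √1 = 1)
J = 1
t(q) = 3/(-3 + 18*q) (t(q) = 3/(-3 + (1 + 8)*(q + q)) = 3/(-3 + 9*(2*q)) = 3/(-3 + 18*q))
Z(p) = -p/85 (Z(p) = p/(-1 + 6*(-14)) = p/(-1 - 84) = p/(-85) = -p/85)
-33651/Z(219) = -33651/((-1/85*219)) = -33651/(-219/85) = -33651*(-85/219) = 953445/73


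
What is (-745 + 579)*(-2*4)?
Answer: 1328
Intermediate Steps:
(-745 + 579)*(-2*4) = -166*(-8) = 1328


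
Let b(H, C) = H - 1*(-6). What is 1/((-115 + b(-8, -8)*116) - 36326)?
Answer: -1/36673 ≈ -2.7268e-5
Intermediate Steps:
b(H, C) = 6 + H (b(H, C) = H + 6 = 6 + H)
1/((-115 + b(-8, -8)*116) - 36326) = 1/((-115 + (6 - 8)*116) - 36326) = 1/((-115 - 2*116) - 36326) = 1/((-115 - 232) - 36326) = 1/(-347 - 36326) = 1/(-36673) = -1/36673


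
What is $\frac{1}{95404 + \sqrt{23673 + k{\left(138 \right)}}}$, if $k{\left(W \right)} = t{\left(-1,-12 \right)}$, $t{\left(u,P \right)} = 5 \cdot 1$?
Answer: $\frac{47702}{4550949769} - \frac{\sqrt{23678}}{9101899538} \approx 1.0465 \cdot 10^{-5}$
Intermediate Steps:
$t{\left(u,P \right)} = 5$
$k{\left(W \right)} = 5$
$\frac{1}{95404 + \sqrt{23673 + k{\left(138 \right)}}} = \frac{1}{95404 + \sqrt{23673 + 5}} = \frac{1}{95404 + \sqrt{23678}}$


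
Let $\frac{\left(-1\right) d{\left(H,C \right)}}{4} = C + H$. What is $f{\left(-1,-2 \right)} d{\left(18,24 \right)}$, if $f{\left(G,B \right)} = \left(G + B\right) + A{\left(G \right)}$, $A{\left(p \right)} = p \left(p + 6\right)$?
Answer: $1344$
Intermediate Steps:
$d{\left(H,C \right)} = - 4 C - 4 H$ ($d{\left(H,C \right)} = - 4 \left(C + H\right) = - 4 C - 4 H$)
$A{\left(p \right)} = p \left(6 + p\right)$
$f{\left(G,B \right)} = B + G + G \left(6 + G\right)$ ($f{\left(G,B \right)} = \left(G + B\right) + G \left(6 + G\right) = \left(B + G\right) + G \left(6 + G\right) = B + G + G \left(6 + G\right)$)
$f{\left(-1,-2 \right)} d{\left(18,24 \right)} = \left(-2 - 1 - \left(6 - 1\right)\right) \left(\left(-4\right) 24 - 72\right) = \left(-2 - 1 - 5\right) \left(-96 - 72\right) = \left(-2 - 1 - 5\right) \left(-168\right) = \left(-8\right) \left(-168\right) = 1344$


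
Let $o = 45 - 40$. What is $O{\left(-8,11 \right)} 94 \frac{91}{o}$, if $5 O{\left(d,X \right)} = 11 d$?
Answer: $- \frac{752752}{25} \approx -30110.0$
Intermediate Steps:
$o = 5$
$O{\left(d,X \right)} = \frac{11 d}{5}$
$O{\left(-8,11 \right)} 94 \frac{91}{o} = \frac{11}{5} \left(-8\right) 94 \cdot \frac{91}{5} = \left(- \frac{88}{5}\right) 94 \cdot 91 \cdot \frac{1}{5} = \left(- \frac{8272}{5}\right) \frac{91}{5} = - \frac{752752}{25}$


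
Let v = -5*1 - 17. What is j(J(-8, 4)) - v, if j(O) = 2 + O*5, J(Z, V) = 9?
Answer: 69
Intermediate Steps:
v = -22 (v = -5 - 17 = -22)
j(O) = 2 + 5*O
j(J(-8, 4)) - v = (2 + 5*9) - 1*(-22) = (2 + 45) + 22 = 47 + 22 = 69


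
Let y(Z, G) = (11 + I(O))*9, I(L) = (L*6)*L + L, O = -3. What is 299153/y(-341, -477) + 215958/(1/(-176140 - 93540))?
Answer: -32497670520367/558 ≈ -5.8240e+10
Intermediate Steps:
I(L) = L + 6*L² (I(L) = (6*L)*L + L = 6*L² + L = L + 6*L²)
y(Z, G) = 558 (y(Z, G) = (11 - 3*(1 + 6*(-3)))*9 = (11 - 3*(1 - 18))*9 = (11 - 3*(-17))*9 = (11 + 51)*9 = 62*9 = 558)
299153/y(-341, -477) + 215958/(1/(-176140 - 93540)) = 299153/558 + 215958/(1/(-176140 - 93540)) = 299153*(1/558) + 215958/(1/(-269680)) = 299153/558 + 215958/(-1/269680) = 299153/558 + 215958*(-269680) = 299153/558 - 58239553440 = -32497670520367/558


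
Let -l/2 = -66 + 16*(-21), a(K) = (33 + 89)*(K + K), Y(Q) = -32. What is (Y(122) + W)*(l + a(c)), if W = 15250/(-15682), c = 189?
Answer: -12130556040/7841 ≈ -1.5471e+6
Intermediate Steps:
W = -7625/7841 (W = 15250*(-1/15682) = -7625/7841 ≈ -0.97245)
a(K) = 244*K (a(K) = 122*(2*K) = 244*K)
l = 804 (l = -2*(-66 + 16*(-21)) = -2*(-66 - 336) = -2*(-402) = 804)
(Y(122) + W)*(l + a(c)) = (-32 - 7625/7841)*(804 + 244*189) = -258537*(804 + 46116)/7841 = -258537/7841*46920 = -12130556040/7841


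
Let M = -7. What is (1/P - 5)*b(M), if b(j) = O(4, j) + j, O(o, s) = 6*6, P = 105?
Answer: -15196/105 ≈ -144.72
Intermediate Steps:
O(o, s) = 36
b(j) = 36 + j
(1/P - 5)*b(M) = (1/105 - 5)*(36 - 7) = (1/105 - 5)*29 = -524/105*29 = -15196/105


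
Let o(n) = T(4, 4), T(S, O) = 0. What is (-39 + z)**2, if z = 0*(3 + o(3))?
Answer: 1521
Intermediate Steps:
o(n) = 0
z = 0 (z = 0*(3 + 0) = 0*3 = 0)
(-39 + z)**2 = (-39 + 0)**2 = (-39)**2 = 1521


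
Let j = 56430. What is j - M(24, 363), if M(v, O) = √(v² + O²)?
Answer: 56430 - 3*√14705 ≈ 56066.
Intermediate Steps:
M(v, O) = √(O² + v²)
j - M(24, 363) = 56430 - √(363² + 24²) = 56430 - √(131769 + 576) = 56430 - √132345 = 56430 - 3*√14705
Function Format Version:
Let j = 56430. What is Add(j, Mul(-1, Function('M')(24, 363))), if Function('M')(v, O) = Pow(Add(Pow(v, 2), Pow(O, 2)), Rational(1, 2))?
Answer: Add(56430, Mul(-3, Pow(14705, Rational(1, 2)))) ≈ 56066.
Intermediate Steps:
Function('M')(v, O) = Pow(Add(Pow(O, 2), Pow(v, 2)), Rational(1, 2))
Add(j, Mul(-1, Function('M')(24, 363))) = Add(56430, Mul(-1, Pow(Add(Pow(363, 2), Pow(24, 2)), Rational(1, 2)))) = Add(56430, Mul(-1, Pow(Add(131769, 576), Rational(1, 2)))) = Add(56430, Mul(-1, Pow(132345, Rational(1, 2)))) = Add(56430, Mul(-1, Mul(3, Pow(14705, Rational(1, 2))))) = Add(56430, Mul(-3, Pow(14705, Rational(1, 2))))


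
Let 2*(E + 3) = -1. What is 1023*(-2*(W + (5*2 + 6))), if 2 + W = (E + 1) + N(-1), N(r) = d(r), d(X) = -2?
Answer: -19437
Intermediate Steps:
N(r) = -2
E = -7/2 (E = -3 + (½)*(-1) = -3 - ½ = -7/2 ≈ -3.5000)
W = -13/2 (W = -2 + ((-7/2 + 1) - 2) = -2 + (-5/2 - 2) = -2 - 9/2 = -13/2 ≈ -6.5000)
1023*(-2*(W + (5*2 + 6))) = 1023*(-2*(-13/2 + (5*2 + 6))) = 1023*(-2*(-13/2 + (10 + 6))) = 1023*(-2*(-13/2 + 16)) = 1023*(-2*19/2) = 1023*(-19) = -19437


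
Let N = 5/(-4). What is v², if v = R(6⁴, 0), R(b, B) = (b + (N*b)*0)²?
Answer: 2821109907456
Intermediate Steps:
N = -5/4 (N = 5*(-¼) = -5/4 ≈ -1.2500)
R(b, B) = b² (R(b, B) = (b - 5*b/4*0)² = (b + 0)² = b²)
v = 1679616 (v = (6⁴)² = 1296² = 1679616)
v² = 1679616² = 2821109907456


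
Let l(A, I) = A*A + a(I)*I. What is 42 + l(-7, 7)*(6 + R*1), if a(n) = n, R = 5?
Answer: 1120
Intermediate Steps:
l(A, I) = A² + I² (l(A, I) = A*A + I*I = A² + I²)
42 + l(-7, 7)*(6 + R*1) = 42 + ((-7)² + 7²)*(6 + 5*1) = 42 + (49 + 49)*(6 + 5) = 42 + 98*11 = 42 + 1078 = 1120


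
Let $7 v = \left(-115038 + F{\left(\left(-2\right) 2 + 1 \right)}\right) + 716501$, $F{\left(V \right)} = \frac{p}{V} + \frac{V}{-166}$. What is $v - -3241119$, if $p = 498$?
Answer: $\frac{3865995583}{1162} \approx 3.327 \cdot 10^{6}$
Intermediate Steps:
$F{\left(V \right)} = \frac{498}{V} - \frac{V}{166}$ ($F{\left(V \right)} = \frac{498}{V} + \frac{V}{-166} = \frac{498}{V} + V \left(- \frac{1}{166}\right) = \frac{498}{V} - \frac{V}{166}$)
$v = \frac{99815305}{1162}$ ($v = \frac{\left(-115038 - \left(- \frac{498}{\left(-2\right) 2 + 1} + \frac{\left(-2\right) 2 + 1}{166}\right)\right) + 716501}{7} = \frac{\left(-115038 - \left(- \frac{498}{-4 + 1} + \frac{-4 + 1}{166}\right)\right) + 716501}{7} = \frac{\left(-115038 + \left(\frac{498}{-3} - - \frac{3}{166}\right)\right) + 716501}{7} = \frac{\left(-115038 + \left(498 \left(- \frac{1}{3}\right) + \frac{3}{166}\right)\right) + 716501}{7} = \frac{\left(-115038 + \left(-166 + \frac{3}{166}\right)\right) + 716501}{7} = \frac{\left(-115038 - \frac{27553}{166}\right) + 716501}{7} = \frac{- \frac{19123861}{166} + 716501}{7} = \frac{1}{7} \cdot \frac{99815305}{166} = \frac{99815305}{1162} \approx 85900.0$)
$v - -3241119 = \frac{99815305}{1162} - -3241119 = \frac{99815305}{1162} + 3241119 = \frac{3865995583}{1162}$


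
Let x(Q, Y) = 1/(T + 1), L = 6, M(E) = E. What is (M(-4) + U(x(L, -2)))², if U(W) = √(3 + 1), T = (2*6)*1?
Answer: 4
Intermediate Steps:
T = 12 (T = 12*1 = 12)
x(Q, Y) = 1/13 (x(Q, Y) = 1/(12 + 1) = 1/13)
U(W) = 2 (U(W) = √4 = 2)
(M(-4) + U(x(L, -2)))² = (-4 + 2)² = (-2)² = 4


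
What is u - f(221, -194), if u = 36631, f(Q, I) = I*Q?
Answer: 79505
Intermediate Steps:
u - f(221, -194) = 36631 - (-194)*221 = 36631 - 1*(-42874) = 36631 + 42874 = 79505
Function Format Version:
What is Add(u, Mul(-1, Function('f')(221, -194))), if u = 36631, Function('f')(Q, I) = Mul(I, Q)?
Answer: 79505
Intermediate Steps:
Add(u, Mul(-1, Function('f')(221, -194))) = Add(36631, Mul(-1, Mul(-194, 221))) = Add(36631, Mul(-1, -42874)) = Add(36631, 42874) = 79505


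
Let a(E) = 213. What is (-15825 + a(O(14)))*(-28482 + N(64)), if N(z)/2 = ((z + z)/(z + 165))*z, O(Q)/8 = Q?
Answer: 101571578328/229 ≈ 4.4354e+8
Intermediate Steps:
O(Q) = 8*Q
N(z) = 4*z²/(165 + z) (N(z) = 2*(((z + z)/(z + 165))*z) = 2*(((2*z)/(165 + z))*z) = 2*((2*z/(165 + z))*z) = 2*(2*z²/(165 + z)) = 4*z²/(165 + z))
(-15825 + a(O(14)))*(-28482 + N(64)) = (-15825 + 213)*(-28482 + 4*64²/(165 + 64)) = -15612*(-28482 + 4*4096/229) = -15612*(-28482 + 4*4096*(1/229)) = -15612*(-28482 + 16384/229) = -15612*(-6505994/229) = 101571578328/229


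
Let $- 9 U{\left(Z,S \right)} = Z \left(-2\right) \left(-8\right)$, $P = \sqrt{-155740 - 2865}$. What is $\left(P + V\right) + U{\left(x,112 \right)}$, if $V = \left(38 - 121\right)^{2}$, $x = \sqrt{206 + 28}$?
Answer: $6889 - \frac{16 \sqrt{26}}{3} + i \sqrt{158605} \approx 6861.8 + 398.25 i$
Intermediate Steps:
$P = i \sqrt{158605}$ ($P = \sqrt{-158605} = i \sqrt{158605} \approx 398.25 i$)
$x = 3 \sqrt{26}$ ($x = \sqrt{234} = 3 \sqrt{26} \approx 15.297$)
$U{\left(Z,S \right)} = - \frac{16 Z}{9}$ ($U{\left(Z,S \right)} = - \frac{Z \left(-2\right) \left(-8\right)}{9} = - \frac{- 2 Z \left(-8\right)}{9} = - \frac{16 Z}{9}$)
$V = 6889$ ($V = \left(-83\right)^{2} = 6889$)
$\left(P + V\right) + U{\left(x,112 \right)} = \left(i \sqrt{158605} + 6889\right) - \frac{16 \cdot 3 \sqrt{26}}{9} = \left(6889 + i \sqrt{158605}\right) - \frac{16 \sqrt{26}}{3} = 6889 - \frac{16 \sqrt{26}}{3} + i \sqrt{158605}$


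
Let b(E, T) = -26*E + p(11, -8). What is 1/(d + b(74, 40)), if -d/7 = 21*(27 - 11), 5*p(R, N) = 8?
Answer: -5/21372 ≈ -0.00023395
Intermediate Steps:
p(R, N) = 8/5 (p(R, N) = (1/5)*8 = 8/5)
d = -2352 (d = -147*(27 - 11) = -147*16 = -7*336 = -2352)
b(E, T) = 8/5 - 26*E (b(E, T) = -26*E + 8/5 = 8/5 - 26*E)
1/(d + b(74, 40)) = 1/(-2352 + (8/5 - 26*74)) = 1/(-2352 + (8/5 - 1924)) = 1/(-2352 - 9612/5) = 1/(-21372/5) = -5/21372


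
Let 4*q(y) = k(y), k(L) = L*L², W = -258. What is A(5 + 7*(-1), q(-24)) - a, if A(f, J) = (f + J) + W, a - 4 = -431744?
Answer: 428024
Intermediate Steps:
a = -431740 (a = 4 - 431744 = -431740)
k(L) = L³
q(y) = y³/4
A(f, J) = -258 + J + f (A(f, J) = (f + J) - 258 = (J + f) - 258 = -258 + J + f)
A(5 + 7*(-1), q(-24)) - a = (-258 + (¼)*(-24)³ + (5 + 7*(-1))) - 1*(-431740) = (-258 + (¼)*(-13824) + (5 - 7)) + 431740 = (-258 - 3456 - 2) + 431740 = -3716 + 431740 = 428024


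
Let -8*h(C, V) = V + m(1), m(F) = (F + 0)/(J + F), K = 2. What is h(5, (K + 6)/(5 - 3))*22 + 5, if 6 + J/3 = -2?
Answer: -541/92 ≈ -5.8804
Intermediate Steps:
J = -24 (J = -18 + 3*(-2) = -18 - 6 = -24)
m(F) = F/(-24 + F) (m(F) = (F + 0)/(-24 + F) = F/(-24 + F))
h(C, V) = 1/184 - V/8 (h(C, V) = -(V + 1/(-24 + 1))/8 = -(V + 1/(-23))/8 = -(V + 1*(-1/23))/8 = -(V - 1/23)/8 = -(-1/23 + V)/8 = 1/184 - V/8)
h(5, (K + 6)/(5 - 3))*22 + 5 = (1/184 - (2 + 6)/(8*(5 - 3)))*22 + 5 = (1/184 - 1/2)*22 + 5 = (1/184 - ⅛*4)*22 + 5 = (1/184 - ½)*22 + 5 = -91/184*22 + 5 = -1001/92 + 5 = -541/92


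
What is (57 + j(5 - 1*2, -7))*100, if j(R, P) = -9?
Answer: 4800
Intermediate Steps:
(57 + j(5 - 1*2, -7))*100 = (57 - 9)*100 = 48*100 = 4800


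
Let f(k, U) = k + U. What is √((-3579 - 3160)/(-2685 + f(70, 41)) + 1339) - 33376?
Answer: -33376 + 5*√39506038/858 ≈ -33339.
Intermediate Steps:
f(k, U) = U + k
√((-3579 - 3160)/(-2685 + f(70, 41)) + 1339) - 33376 = √((-3579 - 3160)/(-2685 + (41 + 70)) + 1339) - 33376 = √(-6739/(-2685 + 111) + 1339) - 33376 = √(-6739/(-2574) + 1339) - 33376 = √(-6739*(-1/2574) + 1339) - 33376 = √(6739/2574 + 1339) - 33376 = √(3453325/2574) - 33376 = 5*√39506038/858 - 33376 = -33376 + 5*√39506038/858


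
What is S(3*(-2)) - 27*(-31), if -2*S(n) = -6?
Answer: 840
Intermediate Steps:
S(n) = 3 (S(n) = -½*(-6) = 3)
S(3*(-2)) - 27*(-31) = 3 - 27*(-31) = 3 + 837 = 840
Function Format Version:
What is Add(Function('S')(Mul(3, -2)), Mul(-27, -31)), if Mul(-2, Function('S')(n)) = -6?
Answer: 840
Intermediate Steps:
Function('S')(n) = 3 (Function('S')(n) = Mul(Rational(-1, 2), -6) = 3)
Add(Function('S')(Mul(3, -2)), Mul(-27, -31)) = Add(3, Mul(-27, -31)) = Add(3, 837) = 840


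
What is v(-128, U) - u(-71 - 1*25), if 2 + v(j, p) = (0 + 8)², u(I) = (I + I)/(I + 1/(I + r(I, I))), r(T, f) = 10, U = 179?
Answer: 495422/8257 ≈ 60.000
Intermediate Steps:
u(I) = 2*I/(I + 1/(10 + I)) (u(I) = (I + I)/(I + 1/(I + 10)) = (2*I)/(I + 1/(10 + I)) = 2*I/(I + 1/(10 + I)))
v(j, p) = 62 (v(j, p) = -2 + (0 + 8)² = -2 + 8² = -2 + 64 = 62)
v(-128, U) - u(-71 - 1*25) = 62 - 2*(-71 - 1*25)*(10 + (-71 - 1*25))/(1 + (-71 - 1*25)² + 10*(-71 - 1*25)) = 62 - 2*(-71 - 25)*(10 + (-71 - 25))/(1 + (-71 - 25)² + 10*(-71 - 25)) = 62 - 2*(-96)*(10 - 96)/(1 + (-96)² + 10*(-96)) = 62 - 2*(-96)*(-86)/(1 + 9216 - 960) = 62 - 2*(-96)*(-86)/8257 = 62 - 1*16512/8257 = 62 - 16512/8257 = 495422/8257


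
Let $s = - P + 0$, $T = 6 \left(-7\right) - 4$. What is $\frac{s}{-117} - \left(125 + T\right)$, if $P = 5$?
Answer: $- \frac{9238}{117} \approx -78.957$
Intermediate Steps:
$T = -46$ ($T = -42 - 4 = -46$)
$s = -5$ ($s = \left(-1\right) 5 + 0 = -5 + 0 = -5$)
$\frac{s}{-117} - \left(125 + T\right) = - \frac{5}{-117} - \left(125 - 46\right) = \left(-5\right) \left(- \frac{1}{117}\right) - 79 = \frac{5}{117} - 79 = - \frac{9238}{117}$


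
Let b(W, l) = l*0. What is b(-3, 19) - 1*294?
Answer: -294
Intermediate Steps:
b(W, l) = 0
b(-3, 19) - 1*294 = 0 - 1*294 = 0 - 294 = -294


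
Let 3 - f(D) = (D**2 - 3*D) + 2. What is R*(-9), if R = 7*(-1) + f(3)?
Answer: 54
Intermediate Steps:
f(D) = 1 - D**2 + 3*D (f(D) = 3 - ((D**2 - 3*D) + 2) = 3 - (2 + D**2 - 3*D) = 3 + (-2 - D**2 + 3*D) = 1 - D**2 + 3*D)
R = -6 (R = 7*(-1) + (1 - 1*3**2 + 3*3) = -7 + (1 - 1*9 + 9) = -7 + (1 - 9 + 9) = -7 + 1 = -6)
R*(-9) = -6*(-9) = 54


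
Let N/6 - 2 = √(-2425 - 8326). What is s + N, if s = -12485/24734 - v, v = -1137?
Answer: 28406881/24734 + 6*I*√10751 ≈ 1148.5 + 622.12*I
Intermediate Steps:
N = 12 + 6*I*√10751 (N = 12 + 6*√(-2425 - 8326) = 12 + 6*√(-10751) = 12 + 6*(I*√10751) = 12 + 6*I*√10751 ≈ 12.0 + 622.12*I)
s = 28110073/24734 (s = -12485/24734 - 1*(-1137) = -12485*1/24734 + 1137 = -12485/24734 + 1137 = 28110073/24734 ≈ 1136.5)
s + N = 28110073/24734 + (12 + 6*I*√10751) = 28406881/24734 + 6*I*√10751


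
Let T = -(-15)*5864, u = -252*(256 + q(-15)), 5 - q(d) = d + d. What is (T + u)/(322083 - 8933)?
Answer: 7314/156575 ≈ 0.046712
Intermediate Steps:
q(d) = 5 - 2*d (q(d) = 5 - (d + d) = 5 - 2*d)
u = -73332 (u = -252*(256 + (5 - 2*(-15))) = -252*(256 + (5 + 30)) = -252*(256 + 35) = -252*291 = -73332)
T = 87960 (T = -1*(-87960) = 87960)
(T + u)/(322083 - 8933) = (87960 - 73332)/(322083 - 8933) = 14628/313150 = 14628*(1/313150) = 7314/156575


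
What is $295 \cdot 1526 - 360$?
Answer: $449810$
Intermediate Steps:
$295 \cdot 1526 - 360 = 450170 - 360 = 449810$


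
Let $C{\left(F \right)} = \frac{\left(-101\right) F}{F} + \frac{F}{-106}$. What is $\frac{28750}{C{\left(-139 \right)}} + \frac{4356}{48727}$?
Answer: $- \frac{148449502648}{514898209} \approx -288.31$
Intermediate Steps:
$C{\left(F \right)} = -101 - \frac{F}{106}$ ($C{\left(F \right)} = -101 + F \left(- \frac{1}{106}\right) = -101 - \frac{F}{106}$)
$\frac{28750}{C{\left(-139 \right)}} + \frac{4356}{48727} = \frac{28750}{-101 - - \frac{139}{106}} + \frac{4356}{48727} = \frac{28750}{-101 + \frac{139}{106}} + 4356 \cdot \frac{1}{48727} = \frac{28750}{- \frac{10567}{106}} + \frac{4356}{48727} = 28750 \left(- \frac{106}{10567}\right) + \frac{4356}{48727} = - \frac{3047500}{10567} + \frac{4356}{48727} = - \frac{148449502648}{514898209}$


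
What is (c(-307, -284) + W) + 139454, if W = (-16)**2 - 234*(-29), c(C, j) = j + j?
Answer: 145928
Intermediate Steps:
c(C, j) = 2*j
W = 7042 (W = 256 + 6786 = 7042)
(c(-307, -284) + W) + 139454 = (2*(-284) + 7042) + 139454 = (-568 + 7042) + 139454 = 6474 + 139454 = 145928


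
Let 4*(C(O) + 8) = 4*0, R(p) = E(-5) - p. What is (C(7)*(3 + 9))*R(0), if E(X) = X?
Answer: 480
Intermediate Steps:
R(p) = -5 - p
C(O) = -8 (C(O) = -8 + (4*0)/4 = -8 + (1/4)*0 = -8 + 0 = -8)
(C(7)*(3 + 9))*R(0) = (-8*(3 + 9))*(-5 - 1*0) = (-8*12)*(-5 + 0) = -96*(-5) = 480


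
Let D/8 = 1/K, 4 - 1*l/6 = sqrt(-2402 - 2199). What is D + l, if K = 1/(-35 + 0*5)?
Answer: -256 - 6*I*sqrt(4601) ≈ -256.0 - 406.98*I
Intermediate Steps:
K = -1/35 (K = 1/(-35 + 0) = 1/(-35) = -1/35 ≈ -0.028571)
l = 24 - 6*I*sqrt(4601) (l = 24 - 6*sqrt(-2402 - 2199) = 24 - 6*I*sqrt(4601) ≈ 24.0 - 406.98*I)
D = -280 (D = 8/(-1/35) = 8*(-35) = -280)
D + l = -280 + (24 - 6*I*sqrt(4601)) = -256 - 6*I*sqrt(4601)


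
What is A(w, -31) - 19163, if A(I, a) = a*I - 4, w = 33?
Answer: -20190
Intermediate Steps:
A(I, a) = -4 + I*a (A(I, a) = I*a - 4 = -4 + I*a)
A(w, -31) - 19163 = (-4 + 33*(-31)) - 19163 = (-4 - 1023) - 19163 = -1027 - 19163 = -20190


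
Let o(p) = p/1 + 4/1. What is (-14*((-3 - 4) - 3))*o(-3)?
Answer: 140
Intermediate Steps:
o(p) = 4 + p (o(p) = p*1 + 4*1 = p + 4 = 4 + p)
(-14*((-3 - 4) - 3))*o(-3) = (-14*((-3 - 4) - 3))*(4 - 3) = -14*(-7 - 3)*1 = -14*(-10)*1 = -7*(-20)*1 = 140*1 = 140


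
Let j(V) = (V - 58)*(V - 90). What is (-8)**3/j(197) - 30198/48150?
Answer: -737987/1115475 ≈ -0.66159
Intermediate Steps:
j(V) = (-90 + V)*(-58 + V) (j(V) = (-58 + V)*(-90 + V) = (-90 + V)*(-58 + V))
(-8)**3/j(197) - 30198/48150 = (-8)**3/(5220 + 197**2 - 148*197) - 30198/48150 = -512/(5220 + 38809 - 29156) - 30198*1/48150 = -512/14873 - 5033/8025 = -737987/1115475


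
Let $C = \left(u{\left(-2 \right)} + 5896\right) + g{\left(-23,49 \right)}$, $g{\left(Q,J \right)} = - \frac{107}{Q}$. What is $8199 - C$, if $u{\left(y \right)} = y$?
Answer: $\frac{52908}{23} \approx 2300.3$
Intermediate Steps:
$C = \frac{135669}{23}$ ($C = \left(-2 + 5896\right) - \frac{107}{-23} = 5894 - - \frac{107}{23} = 5894 + \frac{107}{23} = \frac{135669}{23} \approx 5898.6$)
$8199 - C = 8199 - \frac{135669}{23} = \frac{52908}{23}$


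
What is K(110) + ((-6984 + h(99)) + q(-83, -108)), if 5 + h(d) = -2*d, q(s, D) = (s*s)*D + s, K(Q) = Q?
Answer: -751172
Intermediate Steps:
q(s, D) = s + D*s² (q(s, D) = s²*D + s = D*s² + s = s + D*s²)
h(d) = -5 - 2*d
K(110) + ((-6984 + h(99)) + q(-83, -108)) = 110 + ((-6984 + (-5 - 2*99)) - 83*(1 - 108*(-83))) = 110 + ((-6984 + (-5 - 198)) - 83*(1 + 8964)) = 110 + ((-6984 - 203) - 83*8965) = 110 + (-7187 - 744095) = 110 - 751282 = -751172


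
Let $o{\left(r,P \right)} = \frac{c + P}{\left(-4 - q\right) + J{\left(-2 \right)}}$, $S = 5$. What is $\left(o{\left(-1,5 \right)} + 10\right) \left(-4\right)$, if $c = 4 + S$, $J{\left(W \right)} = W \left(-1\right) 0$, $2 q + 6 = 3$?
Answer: $- \frac{88}{5} \approx -17.6$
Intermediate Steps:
$q = - \frac{3}{2}$ ($q = -3 + \frac{1}{2} \cdot 3 = -3 + \frac{3}{2} = - \frac{3}{2} \approx -1.5$)
$J{\left(W \right)} = 0$ ($J{\left(W \right)} = - W 0 = 0$)
$c = 9$ ($c = 4 + 5 = 9$)
$o{\left(r,P \right)} = - \frac{18}{5} - \frac{2 P}{5}$ ($o{\left(r,P \right)} = \frac{9 + P}{\left(-4 - - \frac{3}{2}\right) + 0} = \frac{9 + P}{\left(-4 + \frac{3}{2}\right) + 0} = \frac{9 + P}{- \frac{5}{2} + 0} = \frac{9 + P}{- \frac{5}{2}} = \left(9 + P\right) \left(- \frac{2}{5}\right) = - \frac{18}{5} - \frac{2 P}{5}$)
$\left(o{\left(-1,5 \right)} + 10\right) \left(-4\right) = \left(\left(- \frac{18}{5} - 2\right) + 10\right) \left(-4\right) = \left(- \frac{28}{5} + 10\right) \left(-4\right) = \frac{22}{5} \left(-4\right) = - \frac{88}{5}$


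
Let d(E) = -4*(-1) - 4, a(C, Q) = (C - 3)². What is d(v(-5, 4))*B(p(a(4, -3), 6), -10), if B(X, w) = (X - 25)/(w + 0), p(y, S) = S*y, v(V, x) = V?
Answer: 0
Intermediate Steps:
a(C, Q) = (-3 + C)²
d(E) = 0 (d(E) = 4 - 4 = 0)
B(X, w) = (-25 + X)/w
d(v(-5, 4))*B(p(a(4, -3), 6), -10) = 0*((-25 + 6*(-3 + 4)²)/(-10)) = 0*(-(-25 + 6*1²)/10) = 0*(-(-25 + 6*1)/10) = 0*(-(-25 + 6)/10) = 0*(-⅒*(-19)) = 0*(19/10) = 0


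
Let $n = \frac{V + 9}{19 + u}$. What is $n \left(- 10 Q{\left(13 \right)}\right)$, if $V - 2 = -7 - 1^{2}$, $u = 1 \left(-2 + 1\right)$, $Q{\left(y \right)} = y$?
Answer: $- \frac{65}{3} \approx -21.667$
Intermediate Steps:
$u = -1$ ($u = 1 \left(-1\right) = -1$)
$V = -6$ ($V = 2 - 8 = -6$)
$n = \frac{1}{6}$ ($n = \frac{-6 + 9}{19 - 1} = \frac{3}{18} = 3 \cdot \frac{1}{18} = \frac{1}{6} \approx 0.16667$)
$n \left(- 10 Q{\left(13 \right)}\right) = \frac{\left(-10\right) 13}{6} = \frac{1}{6} \left(-130\right) = - \frac{65}{3}$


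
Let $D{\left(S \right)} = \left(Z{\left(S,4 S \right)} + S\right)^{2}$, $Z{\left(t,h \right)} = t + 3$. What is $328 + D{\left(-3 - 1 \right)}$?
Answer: $353$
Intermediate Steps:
$Z{\left(t,h \right)} = 3 + t$
$D{\left(S \right)} = \left(3 + 2 S\right)^{2}$ ($D{\left(S \right)} = \left(\left(3 + S\right) + S\right)^{2} = \left(3 + 2 S\right)^{2}$)
$328 + D{\left(-3 - 1 \right)} = 328 + \left(3 + 2 \left(-3 - 1\right)\right)^{2} = 328 + \left(3 + 2 \left(-4\right)\right)^{2} = 328 + \left(3 - 8\right)^{2} = 328 + \left(-5\right)^{2} = 328 + 25 = 353$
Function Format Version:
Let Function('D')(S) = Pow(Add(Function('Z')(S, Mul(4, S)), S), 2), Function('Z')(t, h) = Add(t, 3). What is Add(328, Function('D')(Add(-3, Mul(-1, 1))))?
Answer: 353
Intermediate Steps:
Function('Z')(t, h) = Add(3, t)
Function('D')(S) = Pow(Add(3, Mul(2, S)), 2) (Function('D')(S) = Pow(Add(Add(3, S), S), 2) = Pow(Add(3, Mul(2, S)), 2))
Add(328, Function('D')(Add(-3, Mul(-1, 1)))) = Add(328, Pow(Add(3, Mul(2, Add(-3, Mul(-1, 1)))), 2)) = Add(328, Pow(Add(3, Mul(2, Add(-3, -1))), 2)) = Add(328, Pow(Add(3, Mul(2, -4)), 2)) = Add(328, Pow(Add(3, -8), 2)) = Add(328, Pow(-5, 2)) = Add(328, 25) = 353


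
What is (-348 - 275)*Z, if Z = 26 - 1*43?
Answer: 10591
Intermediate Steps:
Z = -17 (Z = 26 - 43 = -17)
(-348 - 275)*Z = (-348 - 275)*(-17) = -623*(-17) = 10591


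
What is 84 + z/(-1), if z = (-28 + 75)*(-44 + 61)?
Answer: -715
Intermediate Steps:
z = 799 (z = 47*17 = 799)
84 + z/(-1) = 84 + 799/(-1) = 84 - 1*799 = 84 - 799 = -715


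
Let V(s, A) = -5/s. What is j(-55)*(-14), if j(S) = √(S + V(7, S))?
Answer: -2*I*√2730 ≈ -104.5*I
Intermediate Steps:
j(S) = √(-5/7 + S) (j(S) = √(S - 5/7) = √(-5/7 + S))
j(-55)*(-14) = (√(-35 + 49*(-55))/7)*(-14) = (√(-35 - 2695)/7)*(-14) = (√(-2730)/7)*(-14) = ((I*√2730)/7)*(-14) = (I*√2730/7)*(-14) = -2*I*√2730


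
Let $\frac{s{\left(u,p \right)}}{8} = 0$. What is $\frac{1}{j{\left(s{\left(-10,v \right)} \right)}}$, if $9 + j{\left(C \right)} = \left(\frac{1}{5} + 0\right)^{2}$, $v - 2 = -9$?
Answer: $- \frac{25}{224} \approx -0.11161$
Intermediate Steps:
$v = -7$ ($v = 2 - 9 = -7$)
$s{\left(u,p \right)} = 0$ ($s{\left(u,p \right)} = 8 \cdot 0 = 0$)
$j{\left(C \right)} = - \frac{224}{25}$ ($j{\left(C \right)} = -9 + \left(\frac{1}{5} + 0\right)^{2} = -9 + \left(\frac{1}{5}\right)^{2} = -9 + \frac{1}{25} = - \frac{224}{25}$)
$\frac{1}{j{\left(s{\left(-10,v \right)} \right)}} = \frac{1}{- \frac{224}{25}} = - \frac{25}{224}$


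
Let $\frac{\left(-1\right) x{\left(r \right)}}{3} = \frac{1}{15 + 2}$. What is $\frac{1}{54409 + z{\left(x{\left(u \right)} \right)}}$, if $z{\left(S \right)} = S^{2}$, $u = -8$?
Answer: $\frac{289}{15724210} \approx 1.8379 \cdot 10^{-5}$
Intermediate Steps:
$x{\left(r \right)} = - \frac{3}{17}$ ($x{\left(r \right)} = - \frac{3}{15 + 2} = - \frac{3}{17}$)
$\frac{1}{54409 + z{\left(x{\left(u \right)} \right)}} = \frac{1}{54409 + \left(- \frac{3}{17}\right)^{2}} = \frac{1}{54409 + \frac{9}{289}} = \frac{1}{\frac{15724210}{289}} = \frac{289}{15724210}$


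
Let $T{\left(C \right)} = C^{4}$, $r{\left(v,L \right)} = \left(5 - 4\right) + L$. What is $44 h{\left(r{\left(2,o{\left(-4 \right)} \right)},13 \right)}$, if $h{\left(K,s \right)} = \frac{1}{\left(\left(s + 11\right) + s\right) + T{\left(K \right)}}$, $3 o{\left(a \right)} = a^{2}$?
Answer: $\frac{1782}{66659} \approx 0.026733$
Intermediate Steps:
$o{\left(a \right)} = \frac{a^{2}}{3}$
$r{\left(v,L \right)} = 1 + L$
$h{\left(K,s \right)} = \frac{1}{11 + K^{4} + 2 s}$ ($h{\left(K,s \right)} = \frac{1}{\left(\left(s + 11\right) + s\right) + K^{4}} = \frac{1}{\left(\left(11 + s\right) + s\right) + K^{4}} = \frac{1}{\left(11 + 2 s\right) + K^{4}} = \frac{1}{11 + K^{4} + 2 s}$)
$44 h{\left(r{\left(2,o{\left(-4 \right)} \right)},13 \right)} = \frac{44}{11 + \left(1 + \frac{\left(-4\right)^{2}}{3}\right)^{4} + 2 \cdot 13} = \frac{44}{11 + \left(1 + \frac{1}{3} \cdot 16\right)^{4} + 26} = \frac{44}{11 + \left(1 + \frac{16}{3}\right)^{4} + 26} = \frac{44}{11 + \left(\frac{19}{3}\right)^{4} + 26} = \frac{44}{11 + \frac{130321}{81} + 26} = \frac{44}{\frac{133318}{81}} = 44 \cdot \frac{81}{133318} = \frac{1782}{66659}$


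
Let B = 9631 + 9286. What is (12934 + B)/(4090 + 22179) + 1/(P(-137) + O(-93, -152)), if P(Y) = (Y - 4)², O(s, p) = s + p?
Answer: 625452505/515818084 ≈ 1.2125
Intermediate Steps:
O(s, p) = p + s
B = 18917
P(Y) = (-4 + Y)²
(12934 + B)/(4090 + 22179) + 1/(P(-137) + O(-93, -152)) = (12934 + 18917)/(4090 + 22179) + 1/((-4 - 137)² + (-152 - 93)) = 31851/26269 + 1/((-141)² - 245) = 31851*(1/26269) + 1/(19881 - 245) = 31851/26269 + 1/19636 = 625452505/515818084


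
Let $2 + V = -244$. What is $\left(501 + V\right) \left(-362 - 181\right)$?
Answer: $-138465$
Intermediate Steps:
$V = -246$ ($V = -2 - 244 = -246$)
$\left(501 + V\right) \left(-362 - 181\right) = \left(501 - 246\right) \left(-362 - 181\right) = 255 \left(-543\right) = -138465$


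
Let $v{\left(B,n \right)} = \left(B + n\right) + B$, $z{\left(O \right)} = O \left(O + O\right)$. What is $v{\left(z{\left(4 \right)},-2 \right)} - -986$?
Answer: $1048$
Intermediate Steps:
$z{\left(O \right)} = 2 O^{2}$ ($z{\left(O \right)} = O 2 O = 2 O^{2}$)
$v{\left(B,n \right)} = n + 2 B$
$v{\left(z{\left(4 \right)},-2 \right)} - -986 = \left(-2 + 2 \cdot 2 \cdot 4^{2}\right) - -986 = \left(-2 + 2 \cdot 2 \cdot 16\right) + 986 = \left(-2 + 2 \cdot 32\right) + 986 = \left(-2 + 64\right) + 986 = 62 + 986 = 1048$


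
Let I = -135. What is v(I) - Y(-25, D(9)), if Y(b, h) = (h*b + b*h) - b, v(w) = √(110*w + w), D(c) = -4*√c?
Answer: -625 + 9*I*√185 ≈ -625.0 + 122.41*I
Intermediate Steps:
v(w) = √111*√w (v(w) = √(111*w) = √111*√w)
Y(b, h) = -b + 2*b*h (Y(b, h) = (b*h + b*h) - b = 2*b*h - b = -b + 2*b*h)
v(I) - Y(-25, D(9)) = √111*√(-135) - (-25)*(-1 + 2*(-4*√9)) = √111*(3*I*√15) - (-25)*(-1 + 2*(-4*3)) = 9*I*√185 - (-25)*(-1 + 2*(-12)) = 9*I*√185 - (-25)*(-1 - 24) = 9*I*√185 - (-25)*(-25) = 9*I*√185 - 1*625 = 9*I*√185 - 625 = -625 + 9*I*√185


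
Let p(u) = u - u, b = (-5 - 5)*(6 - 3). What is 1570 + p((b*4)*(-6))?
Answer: 1570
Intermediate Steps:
b = -30 (b = -10*3 = -30)
p(u) = 0
1570 + p((b*4)*(-6)) = 1570 + 0 = 1570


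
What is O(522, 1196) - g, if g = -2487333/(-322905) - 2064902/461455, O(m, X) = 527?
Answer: 5203013582748/9933741785 ≈ 523.77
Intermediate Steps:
g = 32068337947/9933741785 (g = -2487333*(-1/322905) - 2064902*1/461455 = 829111/107635 - 2064902/461455 = 32068337947/9933741785 ≈ 3.2282)
O(522, 1196) - g = 527 - 1*32068337947/9933741785 = 527 - 32068337947/9933741785 = 5203013582748/9933741785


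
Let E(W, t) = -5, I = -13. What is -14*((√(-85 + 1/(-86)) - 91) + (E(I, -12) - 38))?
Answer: 1876 - 7*I*√628746/43 ≈ 1876.0 - 129.08*I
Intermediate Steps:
-14*((√(-85 + 1/(-86)) - 91) + (E(I, -12) - 38)) = -14*((√(-85 + 1/(-86)) - 91) + (-5 - 38)) = -14*((√(-85 - 1/86) - 91) - 43) = -14*((√(-7311/86) - 91) - 43) = -14*((I*√628746/86 - 91) - 43) = -14*((-91 + I*√628746/86) - 43) = -14*(-134 + I*√628746/86) = 1876 - 7*I*√628746/43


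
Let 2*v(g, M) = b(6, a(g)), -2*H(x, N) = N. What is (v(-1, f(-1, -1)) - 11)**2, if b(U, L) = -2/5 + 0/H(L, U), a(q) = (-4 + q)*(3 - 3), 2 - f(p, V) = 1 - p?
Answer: 3136/25 ≈ 125.44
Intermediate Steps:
f(p, V) = 1 + p (f(p, V) = 2 - (1 - p) = 2 + (-1 + p) = 1 + p)
H(x, N) = -N/2
a(q) = 0 (a(q) = (-4 + q)*0 = 0)
b(U, L) = -2/5 (b(U, L) = -2/5 + 0/((-U/2)) = -2*1/5 + 0*(-2/U) = -2/5 + 0 = -2/5)
v(g, M) = -1/5 (v(g, M) = (1/2)*(-2/5) = -1/5)
(v(-1, f(-1, -1)) - 11)**2 = (-1/5 - 11)**2 = (-56/5)**2 = 3136/25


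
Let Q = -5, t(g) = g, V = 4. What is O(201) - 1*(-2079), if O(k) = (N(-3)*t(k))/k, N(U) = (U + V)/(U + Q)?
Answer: 16631/8 ≈ 2078.9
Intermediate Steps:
N(U) = (4 + U)/(-5 + U) (N(U) = (U + 4)/(U - 5) = (4 + U)/(-5 + U))
O(k) = -1/8 (O(k) = (((4 - 3)/(-5 - 3))*k)/k = ((1/(-8))*k)/k = ((-1/8*1)*k)/k = (-k/8)/k = -1/8)
O(201) - 1*(-2079) = -1/8 - 1*(-2079) = -1/8 + 2079 = 16631/8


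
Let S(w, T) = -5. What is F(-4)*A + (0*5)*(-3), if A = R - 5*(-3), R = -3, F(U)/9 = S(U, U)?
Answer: -540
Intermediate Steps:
F(U) = -45 (F(U) = 9*(-5) = -45)
A = 12 (A = -3 - 5*(-3) = -3 + 15 = 12)
F(-4)*A + (0*5)*(-3) = -45*12 + (0*5)*(-3) = -540 + 0*(-3) = -540 + 0 = -540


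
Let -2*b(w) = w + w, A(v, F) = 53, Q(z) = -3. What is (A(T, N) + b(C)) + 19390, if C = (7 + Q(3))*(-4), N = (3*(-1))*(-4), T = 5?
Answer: 19459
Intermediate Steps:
N = 12 (N = -3*(-4) = 12)
C = -16 (C = (7 - 3)*(-4) = 4*(-4) = -16)
b(w) = -w (b(w) = -(w + w)/2 = -w)
(A(T, N) + b(C)) + 19390 = (53 - 1*(-16)) + 19390 = (53 + 16) + 19390 = 69 + 19390 = 19459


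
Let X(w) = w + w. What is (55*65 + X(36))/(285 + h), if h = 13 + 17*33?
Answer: 3647/859 ≈ 4.2456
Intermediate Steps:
h = 574 (h = 13 + 561 = 574)
X(w) = 2*w
(55*65 + X(36))/(285 + h) = (55*65 + 2*36)/(285 + 574) = (3575 + 72)/859 = 3647*(1/859) = 3647/859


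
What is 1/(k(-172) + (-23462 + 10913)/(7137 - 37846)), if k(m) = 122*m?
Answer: -30709/644385107 ≈ -4.7656e-5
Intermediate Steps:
1/(k(-172) + (-23462 + 10913)/(7137 - 37846)) = 1/(122*(-172) + (-23462 + 10913)/(7137 - 37846)) = 1/(-20984 - 12549/(-30709)) = 1/(-20984 - 12549*(-1/30709)) = 1/(-20984 + 12549/30709) = 1/(-644385107/30709) = -30709/644385107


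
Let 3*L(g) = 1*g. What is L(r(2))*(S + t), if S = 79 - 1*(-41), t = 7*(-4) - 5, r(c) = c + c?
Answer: 116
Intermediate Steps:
r(c) = 2*c
t = -33 (t = -28 - 5 = -33)
L(g) = g/3 (L(g) = (1*g)/3 = g/3)
S = 120 (S = 79 + 41 = 120)
L(r(2))*(S + t) = ((2*2)/3)*(120 - 33) = ((⅓)*4)*87 = (4/3)*87 = 116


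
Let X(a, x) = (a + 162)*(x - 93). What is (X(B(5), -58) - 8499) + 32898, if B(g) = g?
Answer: -818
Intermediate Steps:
X(a, x) = (-93 + x)*(162 + a) (X(a, x) = (162 + a)*(-93 + x) = (-93 + x)*(162 + a))
(X(B(5), -58) - 8499) + 32898 = ((-15066 - 93*5 + 162*(-58) + 5*(-58)) - 8499) + 32898 = ((-15066 - 465 - 9396 - 290) - 8499) + 32898 = (-25217 - 8499) + 32898 = -33716 + 32898 = -818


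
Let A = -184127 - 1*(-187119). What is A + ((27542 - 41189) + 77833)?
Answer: 67178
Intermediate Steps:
A = 2992 (A = -184127 + 187119 = 2992)
A + ((27542 - 41189) + 77833) = 2992 + ((27542 - 41189) + 77833) = 2992 + (-13647 + 77833) = 2992 + 64186 = 67178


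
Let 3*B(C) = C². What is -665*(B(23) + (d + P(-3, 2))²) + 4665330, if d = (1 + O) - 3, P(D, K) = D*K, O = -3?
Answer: 13402810/3 ≈ 4.4676e+6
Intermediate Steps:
B(C) = C²/3
d = -5 (d = (1 - 3) - 3 = -2 - 3 = -5)
-665*(B(23) + (d + P(-3, 2))²) + 4665330 = -665*((⅓)*23² + (-5 - 3*2)²) + 4665330 = -665*((⅓)*529 + (-5 - 6)²) + 4665330 = -665*(529/3 + (-11)²) + 4665330 = -665*(529/3 + 121) + 4665330 = -665*892/3 + 4665330 = -593180/3 + 4665330 = 13402810/3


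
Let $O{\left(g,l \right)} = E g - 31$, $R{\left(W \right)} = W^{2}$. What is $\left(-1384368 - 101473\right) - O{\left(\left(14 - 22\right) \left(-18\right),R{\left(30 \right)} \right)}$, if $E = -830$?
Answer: $-1366290$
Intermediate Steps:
$O{\left(g,l \right)} = -31 - 830 g$ ($O{\left(g,l \right)} = - 830 g - 31 = -31 - 830 g$)
$\left(-1384368 - 101473\right) - O{\left(\left(14 - 22\right) \left(-18\right),R{\left(30 \right)} \right)} = \left(-1384368 - 101473\right) - \left(-31 - 830 \left(14 - 22\right) \left(-18\right)\right) = -1485841 - \left(-31 - 830 \left(\left(-8\right) \left(-18\right)\right)\right) = -1485841 - \left(-31 - 119520\right) = -1485841 - -119551 = -1485841 + 119551 = -1366290$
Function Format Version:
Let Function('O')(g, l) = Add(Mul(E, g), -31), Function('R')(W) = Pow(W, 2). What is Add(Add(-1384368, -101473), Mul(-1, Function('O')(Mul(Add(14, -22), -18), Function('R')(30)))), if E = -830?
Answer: -1366290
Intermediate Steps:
Function('O')(g, l) = Add(-31, Mul(-830, g)) (Function('O')(g, l) = Add(Mul(-830, g), -31) = Add(-31, Mul(-830, g)))
Add(Add(-1384368, -101473), Mul(-1, Function('O')(Mul(Add(14, -22), -18), Function('R')(30)))) = Add(Add(-1384368, -101473), Mul(-1, Add(-31, Mul(-830, Mul(Add(14, -22), -18))))) = Add(-1485841, Mul(-1, Add(-31, Mul(-830, Mul(-8, -18))))) = Add(-1485841, Mul(-1, Add(-31, Mul(-830, 144)))) = Add(-1485841, Mul(-1, Add(-31, -119520))) = Add(-1485841, Mul(-1, -119551)) = Add(-1485841, 119551) = -1366290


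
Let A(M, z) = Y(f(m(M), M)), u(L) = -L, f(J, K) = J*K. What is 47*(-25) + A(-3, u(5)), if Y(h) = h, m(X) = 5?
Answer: -1190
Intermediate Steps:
A(M, z) = 5*M
47*(-25) + A(-3, u(5)) = 47*(-25) + 5*(-3) = -1175 - 15 = -1190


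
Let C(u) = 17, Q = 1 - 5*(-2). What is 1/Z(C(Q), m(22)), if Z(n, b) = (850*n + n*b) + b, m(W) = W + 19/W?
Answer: 11/163477 ≈ 6.7288e-5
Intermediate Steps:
Q = 11 (Q = 1 + 10 = 11)
Z(n, b) = b + 850*n + b*n (Z(n, b) = (850*n + b*n) + b = b + 850*n + b*n)
1/Z(C(Q), m(22)) = 1/((22 + 19/22) + 850*17 + (22 + 19/22)*17) = 1/((22 + 19*(1/22)) + 14450 + (22 + 19*(1/22))*17) = 1/((22 + 19/22) + 14450 + (22 + 19/22)*17) = 1/(503/22 + 14450 + (503/22)*17) = 1/(503/22 + 14450 + 8551/22) = 1/(163477/11) = 11/163477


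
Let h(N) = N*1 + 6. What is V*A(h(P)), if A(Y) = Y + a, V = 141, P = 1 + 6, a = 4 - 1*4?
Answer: 1833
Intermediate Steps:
a = 0 (a = 4 - 4 = 0)
P = 7
h(N) = 6 + N (h(N) = N + 6 = 6 + N)
A(Y) = Y (A(Y) = Y + 0 = Y)
V*A(h(P)) = 141*(6 + 7) = 141*13 = 1833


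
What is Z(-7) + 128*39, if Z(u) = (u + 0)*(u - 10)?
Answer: 5111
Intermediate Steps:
Z(u) = u*(-10 + u)
Z(-7) + 128*39 = -7*(-10 - 7) + 128*39 = -7*(-17) + 4992 = 119 + 4992 = 5111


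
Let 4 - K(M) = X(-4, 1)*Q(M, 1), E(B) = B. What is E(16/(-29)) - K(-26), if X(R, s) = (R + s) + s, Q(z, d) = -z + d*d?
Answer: -1698/29 ≈ -58.552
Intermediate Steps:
Q(z, d) = d² - z (Q(z, d) = -z + d² = d² - z)
X(R, s) = R + 2*s
K(M) = 6 - 2*M (K(M) = 4 - (-4 + 2*1)*(1² - M) = 4 - (-4 + 2)*(1 - M) = 4 - (-2)*(1 - M) = 4 - (-2 + 2*M) = 4 + (2 - 2*M) = 6 - 2*M)
E(16/(-29)) - K(-26) = 16/(-29) - (6 - 2*(-26)) = 16*(-1/29) - (6 + 52) = -16/29 - 1*58 = -16/29 - 58 = -1698/29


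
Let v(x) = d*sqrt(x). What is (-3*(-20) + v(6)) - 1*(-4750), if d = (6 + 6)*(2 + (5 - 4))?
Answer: 4810 + 36*sqrt(6) ≈ 4898.2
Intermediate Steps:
d = 36 (d = 12*(2 + 1) = 12*3 = 36)
v(x) = 36*sqrt(x)
(-3*(-20) + v(6)) - 1*(-4750) = (-3*(-20) + 36*sqrt(6)) - 1*(-4750) = (60 + 36*sqrt(6)) + 4750 = 4810 + 36*sqrt(6)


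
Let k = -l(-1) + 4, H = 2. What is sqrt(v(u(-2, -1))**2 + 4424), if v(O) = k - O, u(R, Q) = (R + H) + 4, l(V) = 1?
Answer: 5*sqrt(177) ≈ 66.521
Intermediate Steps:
u(R, Q) = 6 + R (u(R, Q) = (R + 2) + 4 = (2 + R) + 4 = 6 + R)
k = 3 (k = -1*1 + 4 = -1 + 4 = 3)
v(O) = 3 - O
sqrt(v(u(-2, -1))**2 + 4424) = sqrt((3 - (6 - 2))**2 + 4424) = sqrt((3 - 1*4)**2 + 4424) = sqrt((3 - 4)**2 + 4424) = sqrt((-1)**2 + 4424) = sqrt(1 + 4424) = sqrt(4425) = 5*sqrt(177)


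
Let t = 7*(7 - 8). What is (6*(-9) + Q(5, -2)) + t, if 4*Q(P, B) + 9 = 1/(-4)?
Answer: -1013/16 ≈ -63.313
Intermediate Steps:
Q(P, B) = -37/16 (Q(P, B) = -9/4 + (1/4)/(-4) = -9/4 + (1/4)*(-1/4) = -9/4 - 1/16 = -37/16)
t = -7 (t = 7*(-1) = -7)
(6*(-9) + Q(5, -2)) + t = (6*(-9) - 37/16) - 7 = (-54 - 37/16) - 7 = -901/16 - 7 = -1013/16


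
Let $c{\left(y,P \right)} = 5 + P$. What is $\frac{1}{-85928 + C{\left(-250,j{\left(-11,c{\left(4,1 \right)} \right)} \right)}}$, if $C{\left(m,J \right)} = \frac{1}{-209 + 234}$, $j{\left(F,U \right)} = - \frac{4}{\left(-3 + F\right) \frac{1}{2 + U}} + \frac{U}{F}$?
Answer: $- \frac{25}{2148199} \approx -1.1638 \cdot 10^{-5}$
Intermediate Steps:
$j{\left(F,U \right)} = \frac{U}{F} - \frac{4 \left(2 + U\right)}{-3 + F}$ ($j{\left(F,U \right)} = - \frac{4}{\frac{1}{2 + U} \left(-3 + F\right)} + \frac{U}{F} = - 4 \frac{2 + U}{-3 + F} + \frac{U}{F} = - \frac{4 \left(2 + U\right)}{-3 + F} + \frac{U}{F} = \frac{U}{F} - \frac{4 \left(2 + U\right)}{-3 + F}$)
$C{\left(m,J \right)} = \frac{1}{25}$
$\frac{1}{-85928 + C{\left(-250,j{\left(-11,c{\left(4,1 \right)} \right)} \right)}} = \frac{1}{-85928 + \frac{1}{25}} = \frac{1}{- \frac{2148199}{25}} = - \frac{25}{2148199}$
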